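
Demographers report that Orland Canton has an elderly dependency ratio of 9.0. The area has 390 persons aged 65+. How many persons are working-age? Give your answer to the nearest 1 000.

Working-age: 4 000

Old-age dependency ratio = elderly / working-age × 100
9.0 = 390 / W × 100
⇒ 4 000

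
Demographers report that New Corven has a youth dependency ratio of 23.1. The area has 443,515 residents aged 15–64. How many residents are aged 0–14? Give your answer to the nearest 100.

Aged 0–14: 102,500

Youth dependency ratio = youth / working-age × 100
23.1 = Y / 443,515 × 100
⇒ 102,500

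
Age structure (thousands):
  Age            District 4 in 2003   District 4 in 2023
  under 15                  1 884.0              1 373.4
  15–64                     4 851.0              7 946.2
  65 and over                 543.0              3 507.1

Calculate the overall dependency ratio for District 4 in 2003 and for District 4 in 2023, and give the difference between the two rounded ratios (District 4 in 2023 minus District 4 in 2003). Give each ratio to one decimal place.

District 4 in 2003: (1 884.0 + 543.0) / 4 851.0 × 100 = 2 427.0 / 4 851.0 × 100 = 50.0
District 4 in 2023: (1 373.4 + 3 507.1) / 7 946.2 × 100 = 4 880.5 / 7 946.2 × 100 = 61.4

District 4 in 2003: 50.0
District 4 in 2023: 61.4
Difference: +11.4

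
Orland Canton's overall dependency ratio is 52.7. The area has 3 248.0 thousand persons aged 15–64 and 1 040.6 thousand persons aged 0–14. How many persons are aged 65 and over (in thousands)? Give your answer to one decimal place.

Aged 65 and over: 671.1

Total dependency ratio = (youth + elderly) / working-age × 100
52.7 = (1 040.6 + E) / 3 248.0 × 100
⇒ 671.1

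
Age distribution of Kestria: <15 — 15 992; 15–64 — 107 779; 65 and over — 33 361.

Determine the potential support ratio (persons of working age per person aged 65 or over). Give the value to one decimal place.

Potential support ratio: 3.2

Potential support ratio = 107 779 / 33 361 = 3.2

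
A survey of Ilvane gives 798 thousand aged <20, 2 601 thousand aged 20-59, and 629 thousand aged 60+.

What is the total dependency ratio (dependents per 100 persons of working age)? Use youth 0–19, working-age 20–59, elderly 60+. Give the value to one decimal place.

Total dependency ratio: 54.9

Total dependency ratio = (798 + 629) / 2 601 × 100 = 1 427 / 2 601 × 100 = 54.9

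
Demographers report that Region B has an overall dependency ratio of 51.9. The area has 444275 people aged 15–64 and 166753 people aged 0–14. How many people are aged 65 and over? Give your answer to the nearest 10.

Total dependency ratio = (youth + elderly) / working-age × 100
51.9 = (166753 + E) / 444275 × 100
⇒ 63830

Aged 65 and over: 63830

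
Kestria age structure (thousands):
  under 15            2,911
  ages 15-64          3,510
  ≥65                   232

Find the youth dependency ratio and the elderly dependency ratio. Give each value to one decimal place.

Youth dependency ratio: 82.9
Old-age dependency ratio: 6.6

Youth dependency ratio = 2,911 / 3,510 × 100 = 82.9
Old-age dependency ratio = 232 / 3,510 × 100 = 6.6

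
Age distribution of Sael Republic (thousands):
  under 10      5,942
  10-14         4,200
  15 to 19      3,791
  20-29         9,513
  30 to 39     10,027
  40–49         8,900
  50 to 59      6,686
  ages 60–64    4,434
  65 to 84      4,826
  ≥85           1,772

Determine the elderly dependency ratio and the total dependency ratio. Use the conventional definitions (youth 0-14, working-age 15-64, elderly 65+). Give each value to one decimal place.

Old-age dependency ratio: 15.2
Total dependency ratio: 38.6

0–14: 5,942 + 4,200 = 10,142
15–64: 3,791 + 9,513 + 10,027 + 8,900 + 6,686 + 4,434 = 43,351
65+: 4,826 + 1,772 = 6,598
Old-age dependency ratio = 6,598 / 43,351 × 100 = 15.2
Total dependency ratio = (10,142 + 6,598) / 43,351 × 100 = 16,740 / 43,351 × 100 = 38.6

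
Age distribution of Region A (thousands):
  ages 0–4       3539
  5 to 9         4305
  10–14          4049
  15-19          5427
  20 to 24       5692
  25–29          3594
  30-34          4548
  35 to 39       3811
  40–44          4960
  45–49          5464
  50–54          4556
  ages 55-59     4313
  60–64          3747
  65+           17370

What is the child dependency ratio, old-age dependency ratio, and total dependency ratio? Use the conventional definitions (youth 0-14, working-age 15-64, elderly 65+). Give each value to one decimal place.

0–14: 3539 + 4305 + 4049 = 11893
15–64: 5427 + 5692 + 3594 + 4548 + 3811 + 4960 + 5464 + 4556 + 4313 + 3747 = 46112
65+: 17370
Youth dependency ratio = 11893 / 46112 × 100 = 25.8
Old-age dependency ratio = 17370 / 46112 × 100 = 37.7
Total dependency ratio = (11893 + 17370) / 46112 × 100 = 29263 / 46112 × 100 = 63.5

Youth dependency ratio: 25.8
Old-age dependency ratio: 37.7
Total dependency ratio: 63.5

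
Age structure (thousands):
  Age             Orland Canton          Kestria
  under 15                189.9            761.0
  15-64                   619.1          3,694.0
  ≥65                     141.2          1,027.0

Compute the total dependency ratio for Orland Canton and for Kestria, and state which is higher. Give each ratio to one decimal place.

Orland Canton: 53.5
Kestria: 48.4
Higher: Orland Canton

Orland Canton: (189.9 + 141.2) / 619.1 × 100 = 331.1 / 619.1 × 100 = 53.5
Kestria: (761.0 + 1,027.0) / 3,694.0 × 100 = 1,788.0 / 3,694.0 × 100 = 48.4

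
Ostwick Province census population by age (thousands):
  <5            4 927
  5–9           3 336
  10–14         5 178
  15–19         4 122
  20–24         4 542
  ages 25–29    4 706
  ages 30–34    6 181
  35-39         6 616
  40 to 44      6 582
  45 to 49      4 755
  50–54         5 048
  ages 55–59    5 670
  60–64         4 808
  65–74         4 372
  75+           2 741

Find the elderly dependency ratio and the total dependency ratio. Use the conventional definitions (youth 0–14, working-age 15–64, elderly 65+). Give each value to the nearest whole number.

0–14: 4 927 + 3 336 + 5 178 = 13 441
15–64: 4 122 + 4 542 + 4 706 + 6 181 + 6 616 + 6 582 + 4 755 + 5 048 + 5 670 + 4 808 = 53 030
65+: 4 372 + 2 741 = 7 113
Old-age dependency ratio = 7 113 / 53 030 × 100 = 13
Total dependency ratio = (13 441 + 7 113) / 53 030 × 100 = 20 554 / 53 030 × 100 = 39

Old-age dependency ratio: 13
Total dependency ratio: 39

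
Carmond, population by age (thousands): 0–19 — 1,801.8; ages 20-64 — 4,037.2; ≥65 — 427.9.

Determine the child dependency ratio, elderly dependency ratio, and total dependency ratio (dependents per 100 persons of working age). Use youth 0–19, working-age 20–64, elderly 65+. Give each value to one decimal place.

Youth dependency ratio = 1,801.8 / 4,037.2 × 100 = 44.6
Old-age dependency ratio = 427.9 / 4,037.2 × 100 = 10.6
Total dependency ratio = (1,801.8 + 427.9) / 4,037.2 × 100 = 2,229.7 / 4,037.2 × 100 = 55.2

Youth dependency ratio: 44.6
Old-age dependency ratio: 10.6
Total dependency ratio: 55.2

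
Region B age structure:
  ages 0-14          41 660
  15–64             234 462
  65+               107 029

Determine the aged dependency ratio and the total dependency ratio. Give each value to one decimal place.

Old-age dependency ratio = 107 029 / 234 462 × 100 = 45.6
Total dependency ratio = (41 660 + 107 029) / 234 462 × 100 = 148 689 / 234 462 × 100 = 63.4

Old-age dependency ratio: 45.6
Total dependency ratio: 63.4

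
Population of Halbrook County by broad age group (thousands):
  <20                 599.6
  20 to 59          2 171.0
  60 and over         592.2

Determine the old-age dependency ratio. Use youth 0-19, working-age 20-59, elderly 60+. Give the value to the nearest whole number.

Old-age dependency ratio = 592.2 / 2 171.0 × 100 = 27

Old-age dependency ratio: 27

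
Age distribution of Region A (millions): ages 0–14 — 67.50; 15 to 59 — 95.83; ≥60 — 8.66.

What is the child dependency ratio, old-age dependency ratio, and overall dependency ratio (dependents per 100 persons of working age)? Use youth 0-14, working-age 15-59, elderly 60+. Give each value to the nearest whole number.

Youth dependency ratio: 70
Old-age dependency ratio: 9
Total dependency ratio: 79

Youth dependency ratio = 67.50 / 95.83 × 100 = 70
Old-age dependency ratio = 8.66 / 95.83 × 100 = 9
Total dependency ratio = (67.50 + 8.66) / 95.83 × 100 = 76.16 / 95.83 × 100 = 79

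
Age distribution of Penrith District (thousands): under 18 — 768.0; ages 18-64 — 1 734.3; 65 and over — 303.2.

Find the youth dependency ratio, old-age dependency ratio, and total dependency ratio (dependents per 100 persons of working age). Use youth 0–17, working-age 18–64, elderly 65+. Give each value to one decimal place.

Youth dependency ratio: 44.3
Old-age dependency ratio: 17.5
Total dependency ratio: 61.8

Youth dependency ratio = 768.0 / 1 734.3 × 100 = 44.3
Old-age dependency ratio = 303.2 / 1 734.3 × 100 = 17.5
Total dependency ratio = (768.0 + 303.2) / 1 734.3 × 100 = 1 071.2 / 1 734.3 × 100 = 61.8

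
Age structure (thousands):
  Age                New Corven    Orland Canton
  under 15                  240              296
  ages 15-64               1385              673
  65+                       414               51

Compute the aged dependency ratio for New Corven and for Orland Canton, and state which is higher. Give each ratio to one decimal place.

New Corven: 414 / 1385 × 100 = 29.9
Orland Canton: 51 / 673 × 100 = 7.6

New Corven: 29.9
Orland Canton: 7.6
Higher: New Corven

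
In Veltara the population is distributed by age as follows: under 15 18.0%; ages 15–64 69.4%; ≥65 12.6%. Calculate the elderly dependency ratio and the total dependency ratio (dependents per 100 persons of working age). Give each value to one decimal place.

Old-age dependency ratio: 18.2
Total dependency ratio: 44.1

Old-age dependency ratio = 12.6 / 69.4 × 100 = 18.2
Total dependency ratio = (18.0 + 12.6) / 69.4 × 100 = 30.6 / 69.4 × 100 = 44.1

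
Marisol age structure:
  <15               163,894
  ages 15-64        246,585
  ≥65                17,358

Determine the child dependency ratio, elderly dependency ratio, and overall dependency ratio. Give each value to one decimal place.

Youth dependency ratio: 66.5
Old-age dependency ratio: 7.0
Total dependency ratio: 73.5

Youth dependency ratio = 163,894 / 246,585 × 100 = 66.5
Old-age dependency ratio = 17,358 / 246,585 × 100 = 7.0
Total dependency ratio = (163,894 + 17,358) / 246,585 × 100 = 181,252 / 246,585 × 100 = 73.5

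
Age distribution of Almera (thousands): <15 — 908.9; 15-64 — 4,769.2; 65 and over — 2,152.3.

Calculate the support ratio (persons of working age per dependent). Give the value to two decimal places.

Support ratio = 4,769.2 / (908.9 + 2,152.3) = 4,769.2 / 3,061.2 = 1.56

Support ratio: 1.56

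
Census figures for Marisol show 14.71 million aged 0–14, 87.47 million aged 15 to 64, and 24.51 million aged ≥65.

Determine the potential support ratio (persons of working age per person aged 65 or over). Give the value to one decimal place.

Potential support ratio = 87.47 / 24.51 = 3.6

Potential support ratio: 3.6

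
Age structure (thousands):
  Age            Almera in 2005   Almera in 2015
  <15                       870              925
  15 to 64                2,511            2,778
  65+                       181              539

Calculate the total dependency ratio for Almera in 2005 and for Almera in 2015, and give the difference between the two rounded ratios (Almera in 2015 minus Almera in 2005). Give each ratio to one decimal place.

Almera in 2005: (870 + 181) / 2,511 × 100 = 1,051 / 2,511 × 100 = 41.9
Almera in 2015: (925 + 539) / 2,778 × 100 = 1,464 / 2,778 × 100 = 52.7

Almera in 2005: 41.9
Almera in 2015: 52.7
Difference: +10.8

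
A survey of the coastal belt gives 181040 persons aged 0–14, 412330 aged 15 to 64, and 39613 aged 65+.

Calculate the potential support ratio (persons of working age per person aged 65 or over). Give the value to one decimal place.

Potential support ratio = 412330 / 39613 = 10.4

Potential support ratio: 10.4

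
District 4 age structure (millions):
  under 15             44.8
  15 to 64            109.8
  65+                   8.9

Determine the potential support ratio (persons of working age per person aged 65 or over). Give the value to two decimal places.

Potential support ratio: 12.34

Potential support ratio = 109.8 / 8.9 = 12.34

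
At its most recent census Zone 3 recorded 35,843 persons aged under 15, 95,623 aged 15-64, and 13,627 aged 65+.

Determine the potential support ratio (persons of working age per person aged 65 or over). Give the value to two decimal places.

Potential support ratio = 95,623 / 13,627 = 7.02

Potential support ratio: 7.02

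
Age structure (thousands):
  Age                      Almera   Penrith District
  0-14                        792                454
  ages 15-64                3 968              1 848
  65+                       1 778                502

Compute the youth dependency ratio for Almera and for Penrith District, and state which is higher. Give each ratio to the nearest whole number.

Almera: 792 / 3 968 × 100 = 20
Penrith District: 454 / 1 848 × 100 = 25

Almera: 20
Penrith District: 25
Higher: Penrith District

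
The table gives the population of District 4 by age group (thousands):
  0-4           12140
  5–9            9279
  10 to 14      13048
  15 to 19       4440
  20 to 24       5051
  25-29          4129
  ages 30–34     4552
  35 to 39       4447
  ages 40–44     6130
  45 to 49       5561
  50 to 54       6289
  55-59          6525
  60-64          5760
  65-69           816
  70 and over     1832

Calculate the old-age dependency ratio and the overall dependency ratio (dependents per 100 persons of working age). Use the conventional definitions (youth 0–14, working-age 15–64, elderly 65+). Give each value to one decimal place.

Old-age dependency ratio: 5.0
Total dependency ratio: 70.2

0–14: 12140 + 9279 + 13048 = 34467
15–64: 4440 + 5051 + 4129 + 4552 + 4447 + 6130 + 5561 + 6289 + 6525 + 5760 = 52884
65+: 816 + 1832 = 2648
Old-age dependency ratio = 2648 / 52884 × 100 = 5.0
Total dependency ratio = (34467 + 2648) / 52884 × 100 = 37115 / 52884 × 100 = 70.2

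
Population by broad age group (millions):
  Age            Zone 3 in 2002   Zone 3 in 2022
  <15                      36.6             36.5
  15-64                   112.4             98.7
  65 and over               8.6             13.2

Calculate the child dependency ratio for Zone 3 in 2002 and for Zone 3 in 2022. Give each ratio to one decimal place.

Zone 3 in 2002: 36.6 / 112.4 × 100 = 32.6
Zone 3 in 2022: 36.5 / 98.7 × 100 = 37.0

Zone 3 in 2002: 32.6
Zone 3 in 2022: 37.0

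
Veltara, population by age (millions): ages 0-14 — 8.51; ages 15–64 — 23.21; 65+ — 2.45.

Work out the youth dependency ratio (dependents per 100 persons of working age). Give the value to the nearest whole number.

Youth dependency ratio: 37

Youth dependency ratio = 8.51 / 23.21 × 100 = 37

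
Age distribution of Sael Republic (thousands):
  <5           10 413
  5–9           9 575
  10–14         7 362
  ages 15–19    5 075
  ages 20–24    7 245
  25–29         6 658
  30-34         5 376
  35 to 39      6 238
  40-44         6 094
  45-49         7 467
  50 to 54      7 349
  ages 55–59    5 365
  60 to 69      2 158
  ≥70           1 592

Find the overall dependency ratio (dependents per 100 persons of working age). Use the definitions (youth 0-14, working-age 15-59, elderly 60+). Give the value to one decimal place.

0–14: 10 413 + 9 575 + 7 362 = 27 350
15–59: 5 075 + 7 245 + 6 658 + 5 376 + 6 238 + 6 094 + 7 467 + 7 349 + 5 365 = 56 867
60+: 2 158 + 1 592 = 3 750
Total dependency ratio = (27 350 + 3 750) / 56 867 × 100 = 31 100 / 56 867 × 100 = 54.7

Total dependency ratio: 54.7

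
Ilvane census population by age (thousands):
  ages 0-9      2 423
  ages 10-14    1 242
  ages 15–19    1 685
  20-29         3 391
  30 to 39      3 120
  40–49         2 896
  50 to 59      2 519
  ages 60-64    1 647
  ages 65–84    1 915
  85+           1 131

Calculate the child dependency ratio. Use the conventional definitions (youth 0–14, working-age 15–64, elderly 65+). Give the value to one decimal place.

0–14: 2 423 + 1 242 = 3 665
15–64: 1 685 + 3 391 + 3 120 + 2 896 + 2 519 + 1 647 = 15 258
65+: 1 915 + 1 131 = 3 046
Youth dependency ratio = 3 665 / 15 258 × 100 = 24.0

Youth dependency ratio: 24.0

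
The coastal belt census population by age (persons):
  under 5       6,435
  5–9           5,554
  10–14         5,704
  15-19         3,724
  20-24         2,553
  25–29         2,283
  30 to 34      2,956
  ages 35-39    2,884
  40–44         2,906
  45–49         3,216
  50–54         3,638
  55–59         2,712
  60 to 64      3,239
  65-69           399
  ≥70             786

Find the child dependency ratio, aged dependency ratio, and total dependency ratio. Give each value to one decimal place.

0–14: 6,435 + 5,554 + 5,704 = 17,693
15–64: 3,724 + 2,553 + 2,283 + 2,956 + 2,884 + 2,906 + 3,216 + 3,638 + 2,712 + 3,239 = 30,111
65+: 399 + 786 = 1,185
Youth dependency ratio = 17,693 / 30,111 × 100 = 58.8
Old-age dependency ratio = 1,185 / 30,111 × 100 = 3.9
Total dependency ratio = (17,693 + 1,185) / 30,111 × 100 = 18,878 / 30,111 × 100 = 62.7

Youth dependency ratio: 58.8
Old-age dependency ratio: 3.9
Total dependency ratio: 62.7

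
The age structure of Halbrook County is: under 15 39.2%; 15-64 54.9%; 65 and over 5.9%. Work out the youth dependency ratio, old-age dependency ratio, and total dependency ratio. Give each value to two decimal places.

Youth dependency ratio = 39.2 / 54.9 × 100 = 71.40
Old-age dependency ratio = 5.9 / 54.9 × 100 = 10.75
Total dependency ratio = (39.2 + 5.9) / 54.9 × 100 = 45.1 / 54.9 × 100 = 82.15

Youth dependency ratio: 71.40
Old-age dependency ratio: 10.75
Total dependency ratio: 82.15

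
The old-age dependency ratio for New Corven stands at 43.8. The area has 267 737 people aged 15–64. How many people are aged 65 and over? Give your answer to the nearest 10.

Aged 65 and over: 117 270

Old-age dependency ratio = elderly / working-age × 100
43.8 = E / 267 737 × 100
⇒ 117 270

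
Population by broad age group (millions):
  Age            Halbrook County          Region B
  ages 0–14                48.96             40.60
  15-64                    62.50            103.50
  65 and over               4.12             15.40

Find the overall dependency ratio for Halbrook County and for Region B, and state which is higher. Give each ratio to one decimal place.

Halbrook County: (48.96 + 4.12) / 62.50 × 100 = 53.08 / 62.50 × 100 = 84.9
Region B: (40.60 + 15.40) / 103.50 × 100 = 56.00 / 103.50 × 100 = 54.1

Halbrook County: 84.9
Region B: 54.1
Higher: Halbrook County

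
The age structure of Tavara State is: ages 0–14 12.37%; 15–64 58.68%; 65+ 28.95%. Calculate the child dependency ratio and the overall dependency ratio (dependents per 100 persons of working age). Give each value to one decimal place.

Youth dependency ratio = 12.37 / 58.68 × 100 = 21.1
Total dependency ratio = (12.37 + 28.95) / 58.68 × 100 = 41.32 / 58.68 × 100 = 70.4

Youth dependency ratio: 21.1
Total dependency ratio: 70.4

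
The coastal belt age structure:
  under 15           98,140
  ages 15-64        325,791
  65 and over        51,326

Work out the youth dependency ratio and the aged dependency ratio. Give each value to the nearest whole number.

Youth dependency ratio: 30
Old-age dependency ratio: 16

Youth dependency ratio = 98,140 / 325,791 × 100 = 30
Old-age dependency ratio = 51,326 / 325,791 × 100 = 16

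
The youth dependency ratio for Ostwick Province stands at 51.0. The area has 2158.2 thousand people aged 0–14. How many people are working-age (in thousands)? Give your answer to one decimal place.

Youth dependency ratio = youth / working-age × 100
51.0 = 2158.2 / W × 100
⇒ 4231.8

Working-age: 4231.8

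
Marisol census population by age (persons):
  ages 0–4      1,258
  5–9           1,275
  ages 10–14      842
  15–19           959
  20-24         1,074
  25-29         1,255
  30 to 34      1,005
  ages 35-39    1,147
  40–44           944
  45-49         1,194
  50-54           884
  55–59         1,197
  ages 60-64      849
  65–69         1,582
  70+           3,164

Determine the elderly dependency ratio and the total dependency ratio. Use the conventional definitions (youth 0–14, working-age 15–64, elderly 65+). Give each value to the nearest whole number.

0–14: 1,258 + 1,275 + 842 = 3,375
15–64: 959 + 1,074 + 1,255 + 1,005 + 1,147 + 944 + 1,194 + 884 + 1,197 + 849 = 10,508
65+: 1,582 + 3,164 = 4,746
Old-age dependency ratio = 4,746 / 10,508 × 100 = 45
Total dependency ratio = (3,375 + 4,746) / 10,508 × 100 = 8,121 / 10,508 × 100 = 77

Old-age dependency ratio: 45
Total dependency ratio: 77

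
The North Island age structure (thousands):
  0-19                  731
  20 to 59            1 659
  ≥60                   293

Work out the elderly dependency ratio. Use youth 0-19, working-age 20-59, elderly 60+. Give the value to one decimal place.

Old-age dependency ratio = 293 / 1 659 × 100 = 17.7

Old-age dependency ratio: 17.7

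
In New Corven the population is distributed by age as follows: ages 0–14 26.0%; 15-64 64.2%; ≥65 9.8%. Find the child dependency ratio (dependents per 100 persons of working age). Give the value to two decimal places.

Youth dependency ratio: 40.50

Youth dependency ratio = 26.0 / 64.2 × 100 = 40.50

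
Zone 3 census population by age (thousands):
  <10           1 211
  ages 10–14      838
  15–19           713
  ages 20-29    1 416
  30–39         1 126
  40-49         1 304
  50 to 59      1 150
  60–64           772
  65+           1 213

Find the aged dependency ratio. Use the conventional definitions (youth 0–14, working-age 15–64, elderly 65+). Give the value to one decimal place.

0–14: 1 211 + 838 = 2 049
15–64: 713 + 1 416 + 1 126 + 1 304 + 1 150 + 772 = 6 481
65+: 1 213
Old-age dependency ratio = 1 213 / 6 481 × 100 = 18.7

Old-age dependency ratio: 18.7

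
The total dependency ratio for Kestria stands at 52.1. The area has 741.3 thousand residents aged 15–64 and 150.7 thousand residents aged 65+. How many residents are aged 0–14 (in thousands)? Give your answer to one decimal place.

Aged 0–14: 235.5

Total dependency ratio = (youth + elderly) / working-age × 100
52.1 = (Y + 150.7) / 741.3 × 100
⇒ 235.5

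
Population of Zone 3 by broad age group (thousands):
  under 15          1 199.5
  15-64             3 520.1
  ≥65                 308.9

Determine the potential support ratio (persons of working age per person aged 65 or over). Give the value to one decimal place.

Potential support ratio: 11.4

Potential support ratio = 3 520.1 / 308.9 = 11.4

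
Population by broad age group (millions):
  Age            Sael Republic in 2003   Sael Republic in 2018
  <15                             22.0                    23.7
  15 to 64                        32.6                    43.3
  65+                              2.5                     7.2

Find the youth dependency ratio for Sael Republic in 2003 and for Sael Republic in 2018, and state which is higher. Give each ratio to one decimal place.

Sael Republic in 2003: 22.0 / 32.6 × 100 = 67.5
Sael Republic in 2018: 23.7 / 43.3 × 100 = 54.7

Sael Republic in 2003: 67.5
Sael Republic in 2018: 54.7
Higher: Sael Republic in 2003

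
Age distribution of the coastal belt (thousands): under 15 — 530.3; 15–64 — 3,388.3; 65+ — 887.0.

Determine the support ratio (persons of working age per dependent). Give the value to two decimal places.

Support ratio = 3,388.3 / (530.3 + 887.0) = 3,388.3 / 1,417.3 = 2.39

Support ratio: 2.39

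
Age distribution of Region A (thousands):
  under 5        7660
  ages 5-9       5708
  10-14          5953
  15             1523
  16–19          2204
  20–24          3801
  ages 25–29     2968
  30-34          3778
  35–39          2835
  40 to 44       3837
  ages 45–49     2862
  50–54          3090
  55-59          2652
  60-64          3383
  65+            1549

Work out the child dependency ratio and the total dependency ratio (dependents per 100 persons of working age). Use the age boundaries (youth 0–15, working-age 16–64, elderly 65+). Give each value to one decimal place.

0–15: 7660 + 5708 + 5953 + 1523 = 20844
16–64: 2204 + 3801 + 2968 + 3778 + 2835 + 3837 + 2862 + 3090 + 2652 + 3383 = 31410
65+: 1549
Youth dependency ratio = 20844 / 31410 × 100 = 66.4
Total dependency ratio = (20844 + 1549) / 31410 × 100 = 22393 / 31410 × 100 = 71.3

Youth dependency ratio: 66.4
Total dependency ratio: 71.3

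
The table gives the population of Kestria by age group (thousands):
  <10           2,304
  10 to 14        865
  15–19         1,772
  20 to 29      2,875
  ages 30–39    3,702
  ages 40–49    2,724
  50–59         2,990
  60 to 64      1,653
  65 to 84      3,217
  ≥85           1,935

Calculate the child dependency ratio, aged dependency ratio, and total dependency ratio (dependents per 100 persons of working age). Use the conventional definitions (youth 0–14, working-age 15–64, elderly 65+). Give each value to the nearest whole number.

0–14: 2,304 + 865 = 3,169
15–64: 1,772 + 2,875 + 3,702 + 2,724 + 2,990 + 1,653 = 15,716
65+: 3,217 + 1,935 = 5,152
Youth dependency ratio = 3,169 / 15,716 × 100 = 20
Old-age dependency ratio = 5,152 / 15,716 × 100 = 33
Total dependency ratio = (3,169 + 5,152) / 15,716 × 100 = 8,321 / 15,716 × 100 = 53

Youth dependency ratio: 20
Old-age dependency ratio: 33
Total dependency ratio: 53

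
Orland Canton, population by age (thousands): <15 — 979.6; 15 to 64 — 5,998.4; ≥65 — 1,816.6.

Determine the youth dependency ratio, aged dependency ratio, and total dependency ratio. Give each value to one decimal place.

Youth dependency ratio = 979.6 / 5,998.4 × 100 = 16.3
Old-age dependency ratio = 1,816.6 / 5,998.4 × 100 = 30.3
Total dependency ratio = (979.6 + 1,816.6) / 5,998.4 × 100 = 2,796.2 / 5,998.4 × 100 = 46.6

Youth dependency ratio: 16.3
Old-age dependency ratio: 30.3
Total dependency ratio: 46.6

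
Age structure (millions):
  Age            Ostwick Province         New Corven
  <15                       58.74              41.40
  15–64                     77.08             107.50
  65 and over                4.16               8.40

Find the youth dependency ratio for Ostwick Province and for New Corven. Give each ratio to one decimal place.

Ostwick Province: 76.2
New Corven: 38.5

Ostwick Province: 58.74 / 77.08 × 100 = 76.2
New Corven: 41.40 / 107.50 × 100 = 38.5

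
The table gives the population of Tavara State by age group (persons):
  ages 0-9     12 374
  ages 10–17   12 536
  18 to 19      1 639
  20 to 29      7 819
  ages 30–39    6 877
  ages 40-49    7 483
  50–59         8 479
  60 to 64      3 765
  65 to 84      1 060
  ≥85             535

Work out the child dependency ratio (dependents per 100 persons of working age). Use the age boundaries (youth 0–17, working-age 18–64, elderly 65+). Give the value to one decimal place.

Youth dependency ratio: 69.1

0–17: 12 374 + 12 536 = 24 910
18–64: 1 639 + 7 819 + 6 877 + 7 483 + 8 479 + 3 765 = 36 062
65+: 1 060 + 535 = 1 595
Youth dependency ratio = 24 910 / 36 062 × 100 = 69.1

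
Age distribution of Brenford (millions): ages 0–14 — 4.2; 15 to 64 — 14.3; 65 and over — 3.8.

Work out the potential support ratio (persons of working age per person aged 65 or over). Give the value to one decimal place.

Potential support ratio: 3.8

Potential support ratio = 14.3 / 3.8 = 3.8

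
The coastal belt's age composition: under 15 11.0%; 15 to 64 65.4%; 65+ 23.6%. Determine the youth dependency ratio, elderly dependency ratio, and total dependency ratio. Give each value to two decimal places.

Youth dependency ratio = 11.0 / 65.4 × 100 = 16.82
Old-age dependency ratio = 23.6 / 65.4 × 100 = 36.09
Total dependency ratio = (11.0 + 23.6) / 65.4 × 100 = 34.6 / 65.4 × 100 = 52.91

Youth dependency ratio: 16.82
Old-age dependency ratio: 36.09
Total dependency ratio: 52.91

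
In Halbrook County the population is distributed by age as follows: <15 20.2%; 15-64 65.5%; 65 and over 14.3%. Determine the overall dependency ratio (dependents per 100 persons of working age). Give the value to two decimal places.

Total dependency ratio: 52.67

Total dependency ratio = (20.2 + 14.3) / 65.5 × 100 = 34.5 / 65.5 × 100 = 52.67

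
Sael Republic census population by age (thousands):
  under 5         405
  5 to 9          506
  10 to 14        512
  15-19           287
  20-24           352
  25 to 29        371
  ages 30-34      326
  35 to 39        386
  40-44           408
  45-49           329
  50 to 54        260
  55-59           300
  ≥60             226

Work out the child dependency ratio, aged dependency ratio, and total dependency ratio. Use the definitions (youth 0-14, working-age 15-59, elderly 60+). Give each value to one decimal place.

Youth dependency ratio: 47.1
Old-age dependency ratio: 7.5
Total dependency ratio: 54.6

0–14: 405 + 506 + 512 = 1,423
15–59: 287 + 352 + 371 + 326 + 386 + 408 + 329 + 260 + 300 = 3,019
60+: 226
Youth dependency ratio = 1,423 / 3,019 × 100 = 47.1
Old-age dependency ratio = 226 / 3,019 × 100 = 7.5
Total dependency ratio = (1,423 + 226) / 3,019 × 100 = 1,649 / 3,019 × 100 = 54.6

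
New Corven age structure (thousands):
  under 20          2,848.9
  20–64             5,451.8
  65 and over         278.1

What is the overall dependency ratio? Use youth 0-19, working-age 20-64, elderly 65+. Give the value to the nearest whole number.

Total dependency ratio: 57

Total dependency ratio = (2,848.9 + 278.1) / 5,451.8 × 100 = 3,127.0 / 5,451.8 × 100 = 57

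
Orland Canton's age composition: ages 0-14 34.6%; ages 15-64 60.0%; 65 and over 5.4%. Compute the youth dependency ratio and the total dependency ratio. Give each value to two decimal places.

Youth dependency ratio: 57.67
Total dependency ratio: 66.67

Youth dependency ratio = 34.6 / 60.0 × 100 = 57.67
Total dependency ratio = (34.6 + 5.4) / 60.0 × 100 = 40.0 / 60.0 × 100 = 66.67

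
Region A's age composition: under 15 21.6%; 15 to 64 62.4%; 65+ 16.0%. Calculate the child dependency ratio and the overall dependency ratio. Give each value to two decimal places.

Youth dependency ratio = 21.6 / 62.4 × 100 = 34.62
Total dependency ratio = (21.6 + 16.0) / 62.4 × 100 = 37.6 / 62.4 × 100 = 60.26

Youth dependency ratio: 34.62
Total dependency ratio: 60.26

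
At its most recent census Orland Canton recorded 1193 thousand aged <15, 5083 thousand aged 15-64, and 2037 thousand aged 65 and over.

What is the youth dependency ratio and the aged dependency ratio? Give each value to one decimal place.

Youth dependency ratio = 1193 / 5083 × 100 = 23.5
Old-age dependency ratio = 2037 / 5083 × 100 = 40.1

Youth dependency ratio: 23.5
Old-age dependency ratio: 40.1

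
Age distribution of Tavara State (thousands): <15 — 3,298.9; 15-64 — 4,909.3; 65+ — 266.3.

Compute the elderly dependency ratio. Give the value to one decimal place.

Old-age dependency ratio: 5.4

Old-age dependency ratio = 266.3 / 4,909.3 × 100 = 5.4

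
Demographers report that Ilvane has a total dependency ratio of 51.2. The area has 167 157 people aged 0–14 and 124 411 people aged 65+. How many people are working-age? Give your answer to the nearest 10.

Total dependency ratio = (youth + elderly) / working-age × 100
51.2 = (167 157 + 124 411) / W × 100
⇒ 569 470

Working-age: 569 470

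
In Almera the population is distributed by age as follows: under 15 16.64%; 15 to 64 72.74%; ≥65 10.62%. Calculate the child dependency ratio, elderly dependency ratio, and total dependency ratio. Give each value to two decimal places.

Youth dependency ratio: 22.88
Old-age dependency ratio: 14.60
Total dependency ratio: 37.48

Youth dependency ratio = 16.64 / 72.74 × 100 = 22.88
Old-age dependency ratio = 10.62 / 72.74 × 100 = 14.60
Total dependency ratio = (16.64 + 10.62) / 72.74 × 100 = 27.26 / 72.74 × 100 = 37.48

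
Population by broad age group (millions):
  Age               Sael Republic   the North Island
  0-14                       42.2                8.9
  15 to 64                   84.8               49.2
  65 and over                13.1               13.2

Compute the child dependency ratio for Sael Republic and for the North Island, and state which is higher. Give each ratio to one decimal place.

Sael Republic: 49.8
the North Island: 18.1
Higher: Sael Republic

Sael Republic: 42.2 / 84.8 × 100 = 49.8
the North Island: 8.9 / 49.2 × 100 = 18.1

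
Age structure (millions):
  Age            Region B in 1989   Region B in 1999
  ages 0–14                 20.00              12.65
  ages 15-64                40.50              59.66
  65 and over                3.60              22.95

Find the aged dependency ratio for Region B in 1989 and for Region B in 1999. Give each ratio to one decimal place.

Region B in 1989: 8.9
Region B in 1999: 38.5

Region B in 1989: 3.60 / 40.50 × 100 = 8.9
Region B in 1999: 22.95 / 59.66 × 100 = 38.5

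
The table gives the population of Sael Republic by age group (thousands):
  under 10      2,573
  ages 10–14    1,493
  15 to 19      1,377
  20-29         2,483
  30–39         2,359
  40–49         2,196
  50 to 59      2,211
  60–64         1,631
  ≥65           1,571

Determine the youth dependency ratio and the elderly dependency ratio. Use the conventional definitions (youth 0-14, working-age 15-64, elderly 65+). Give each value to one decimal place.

Youth dependency ratio: 33.2
Old-age dependency ratio: 12.8

0–14: 2,573 + 1,493 = 4,066
15–64: 1,377 + 2,483 + 2,359 + 2,196 + 2,211 + 1,631 = 12,257
65+: 1,571
Youth dependency ratio = 4,066 / 12,257 × 100 = 33.2
Old-age dependency ratio = 1,571 / 12,257 × 100 = 12.8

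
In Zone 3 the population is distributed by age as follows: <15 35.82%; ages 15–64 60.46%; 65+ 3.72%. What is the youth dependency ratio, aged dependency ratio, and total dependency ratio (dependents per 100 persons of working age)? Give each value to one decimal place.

Youth dependency ratio: 59.2
Old-age dependency ratio: 6.2
Total dependency ratio: 65.4

Youth dependency ratio = 35.82 / 60.46 × 100 = 59.2
Old-age dependency ratio = 3.72 / 60.46 × 100 = 6.2
Total dependency ratio = (35.82 + 3.72) / 60.46 × 100 = 39.54 / 60.46 × 100 = 65.4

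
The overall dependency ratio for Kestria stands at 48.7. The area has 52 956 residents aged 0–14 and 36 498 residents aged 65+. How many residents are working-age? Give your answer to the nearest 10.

Total dependency ratio = (youth + elderly) / working-age × 100
48.7 = (52 956 + 36 498) / W × 100
⇒ 183 680

Working-age: 183 680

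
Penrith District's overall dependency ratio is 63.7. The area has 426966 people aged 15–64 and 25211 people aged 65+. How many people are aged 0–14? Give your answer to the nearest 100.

Aged 0–14: 246800

Total dependency ratio = (youth + elderly) / working-age × 100
63.7 = (Y + 25211) / 426966 × 100
⇒ 246800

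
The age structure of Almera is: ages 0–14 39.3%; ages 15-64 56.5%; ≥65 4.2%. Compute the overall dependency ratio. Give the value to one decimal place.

Total dependency ratio: 77.0

Total dependency ratio = (39.3 + 4.2) / 56.5 × 100 = 43.5 / 56.5 × 100 = 77.0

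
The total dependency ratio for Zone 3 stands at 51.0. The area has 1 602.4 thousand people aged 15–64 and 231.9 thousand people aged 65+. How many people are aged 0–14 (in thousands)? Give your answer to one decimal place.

Total dependency ratio = (youth + elderly) / working-age × 100
51.0 = (Y + 231.9) / 1 602.4 × 100
⇒ 585.3

Aged 0–14: 585.3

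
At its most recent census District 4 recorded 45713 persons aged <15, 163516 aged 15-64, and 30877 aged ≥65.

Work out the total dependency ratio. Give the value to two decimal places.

Total dependency ratio = (45713 + 30877) / 163516 × 100 = 76590 / 163516 × 100 = 46.84

Total dependency ratio: 46.84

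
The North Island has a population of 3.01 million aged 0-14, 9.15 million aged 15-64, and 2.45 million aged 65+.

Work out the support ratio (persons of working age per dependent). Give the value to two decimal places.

Support ratio = 9.15 / (3.01 + 2.45) = 9.15 / 5.46 = 1.68

Support ratio: 1.68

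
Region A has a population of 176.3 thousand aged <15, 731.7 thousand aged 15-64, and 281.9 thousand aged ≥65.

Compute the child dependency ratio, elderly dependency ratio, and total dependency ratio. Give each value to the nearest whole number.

Youth dependency ratio: 24
Old-age dependency ratio: 39
Total dependency ratio: 63

Youth dependency ratio = 176.3 / 731.7 × 100 = 24
Old-age dependency ratio = 281.9 / 731.7 × 100 = 39
Total dependency ratio = (176.3 + 281.9) / 731.7 × 100 = 458.2 / 731.7 × 100 = 63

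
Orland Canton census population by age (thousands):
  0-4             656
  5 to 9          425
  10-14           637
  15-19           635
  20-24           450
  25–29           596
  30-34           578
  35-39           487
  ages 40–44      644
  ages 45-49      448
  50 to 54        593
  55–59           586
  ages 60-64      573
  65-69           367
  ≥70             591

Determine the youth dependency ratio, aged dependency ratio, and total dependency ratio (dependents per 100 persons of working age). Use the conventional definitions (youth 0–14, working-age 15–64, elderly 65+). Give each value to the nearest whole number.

Youth dependency ratio: 31
Old-age dependency ratio: 17
Total dependency ratio: 48

0–14: 656 + 425 + 637 = 1 718
15–64: 635 + 450 + 596 + 578 + 487 + 644 + 448 + 593 + 586 + 573 = 5 590
65+: 367 + 591 = 958
Youth dependency ratio = 1 718 / 5 590 × 100 = 31
Old-age dependency ratio = 958 / 5 590 × 100 = 17
Total dependency ratio = (1 718 + 958) / 5 590 × 100 = 2 676 / 5 590 × 100 = 48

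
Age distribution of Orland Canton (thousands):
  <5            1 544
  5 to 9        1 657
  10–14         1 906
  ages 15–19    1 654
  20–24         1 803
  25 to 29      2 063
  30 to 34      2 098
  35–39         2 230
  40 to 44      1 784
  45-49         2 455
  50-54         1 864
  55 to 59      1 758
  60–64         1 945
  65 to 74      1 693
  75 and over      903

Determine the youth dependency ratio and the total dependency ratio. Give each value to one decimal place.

0–14: 1 544 + 1 657 + 1 906 = 5 107
15–64: 1 654 + 1 803 + 2 063 + 2 098 + 2 230 + 1 784 + 2 455 + 1 864 + 1 758 + 1 945 = 19 654
65+: 1 693 + 903 = 2 596
Youth dependency ratio = 5 107 / 19 654 × 100 = 26.0
Total dependency ratio = (5 107 + 2 596) / 19 654 × 100 = 7 703 / 19 654 × 100 = 39.2

Youth dependency ratio: 26.0
Total dependency ratio: 39.2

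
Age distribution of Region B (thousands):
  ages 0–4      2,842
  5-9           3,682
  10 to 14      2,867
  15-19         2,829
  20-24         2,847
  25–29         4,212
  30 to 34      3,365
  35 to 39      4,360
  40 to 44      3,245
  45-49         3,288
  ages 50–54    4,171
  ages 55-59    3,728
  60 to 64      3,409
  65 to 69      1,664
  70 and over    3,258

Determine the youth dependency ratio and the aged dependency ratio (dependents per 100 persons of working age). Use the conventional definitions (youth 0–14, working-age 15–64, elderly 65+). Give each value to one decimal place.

Youth dependency ratio: 26.5
Old-age dependency ratio: 13.9

0–14: 2,842 + 3,682 + 2,867 = 9,391
15–64: 2,829 + 2,847 + 4,212 + 3,365 + 4,360 + 3,245 + 3,288 + 4,171 + 3,728 + 3,409 = 35,454
65+: 1,664 + 3,258 = 4,922
Youth dependency ratio = 9,391 / 35,454 × 100 = 26.5
Old-age dependency ratio = 4,922 / 35,454 × 100 = 13.9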